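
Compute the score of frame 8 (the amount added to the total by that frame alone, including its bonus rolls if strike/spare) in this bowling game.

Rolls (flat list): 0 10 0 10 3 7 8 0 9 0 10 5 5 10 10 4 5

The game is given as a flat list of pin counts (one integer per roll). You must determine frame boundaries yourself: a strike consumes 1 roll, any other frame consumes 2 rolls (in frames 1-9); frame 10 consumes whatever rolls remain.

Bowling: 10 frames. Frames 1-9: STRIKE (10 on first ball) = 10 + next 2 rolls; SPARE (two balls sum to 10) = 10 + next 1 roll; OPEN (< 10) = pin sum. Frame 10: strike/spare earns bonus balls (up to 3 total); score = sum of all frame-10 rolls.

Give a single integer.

Answer: 24

Derivation:
Frame 1: SPARE (0+10=10). 10 + next roll (0) = 10. Cumulative: 10
Frame 2: SPARE (0+10=10). 10 + next roll (3) = 13. Cumulative: 23
Frame 3: SPARE (3+7=10). 10 + next roll (8) = 18. Cumulative: 41
Frame 4: OPEN (8+0=8). Cumulative: 49
Frame 5: OPEN (9+0=9). Cumulative: 58
Frame 6: STRIKE. 10 + next two rolls (5+5) = 20. Cumulative: 78
Frame 7: SPARE (5+5=10). 10 + next roll (10) = 20. Cumulative: 98
Frame 8: STRIKE. 10 + next two rolls (10+4) = 24. Cumulative: 122
Frame 9: STRIKE. 10 + next two rolls (4+5) = 19. Cumulative: 141
Frame 10: OPEN. Sum of all frame-10 rolls (4+5) = 9. Cumulative: 150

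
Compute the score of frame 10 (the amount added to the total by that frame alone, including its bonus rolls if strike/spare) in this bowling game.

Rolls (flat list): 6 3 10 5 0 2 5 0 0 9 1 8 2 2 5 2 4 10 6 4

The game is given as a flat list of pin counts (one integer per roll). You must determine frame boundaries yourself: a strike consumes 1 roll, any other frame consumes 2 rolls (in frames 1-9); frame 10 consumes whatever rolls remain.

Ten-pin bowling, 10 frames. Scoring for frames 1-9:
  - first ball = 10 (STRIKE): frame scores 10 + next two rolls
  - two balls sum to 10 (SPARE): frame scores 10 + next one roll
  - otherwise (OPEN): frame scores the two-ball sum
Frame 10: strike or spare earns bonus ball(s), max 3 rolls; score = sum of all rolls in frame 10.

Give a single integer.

Frame 1: OPEN (6+3=9). Cumulative: 9
Frame 2: STRIKE. 10 + next two rolls (5+0) = 15. Cumulative: 24
Frame 3: OPEN (5+0=5). Cumulative: 29
Frame 4: OPEN (2+5=7). Cumulative: 36
Frame 5: OPEN (0+0=0). Cumulative: 36
Frame 6: SPARE (9+1=10). 10 + next roll (8) = 18. Cumulative: 54
Frame 7: SPARE (8+2=10). 10 + next roll (2) = 12. Cumulative: 66
Frame 8: OPEN (2+5=7). Cumulative: 73
Frame 9: OPEN (2+4=6). Cumulative: 79
Frame 10: STRIKE. Sum of all frame-10 rolls (10+6+4) = 20. Cumulative: 99

Answer: 20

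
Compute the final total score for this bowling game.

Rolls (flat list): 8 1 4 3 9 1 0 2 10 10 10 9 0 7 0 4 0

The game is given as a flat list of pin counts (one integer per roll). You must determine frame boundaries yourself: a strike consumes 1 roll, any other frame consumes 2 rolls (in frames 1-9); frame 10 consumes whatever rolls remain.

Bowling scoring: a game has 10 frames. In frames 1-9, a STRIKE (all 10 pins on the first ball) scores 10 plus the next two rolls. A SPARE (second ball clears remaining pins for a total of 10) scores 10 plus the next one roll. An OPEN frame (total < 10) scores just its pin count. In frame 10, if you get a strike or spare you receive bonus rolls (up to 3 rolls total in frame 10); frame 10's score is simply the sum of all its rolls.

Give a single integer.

Frame 1: OPEN (8+1=9). Cumulative: 9
Frame 2: OPEN (4+3=7). Cumulative: 16
Frame 3: SPARE (9+1=10). 10 + next roll (0) = 10. Cumulative: 26
Frame 4: OPEN (0+2=2). Cumulative: 28
Frame 5: STRIKE. 10 + next two rolls (10+10) = 30. Cumulative: 58
Frame 6: STRIKE. 10 + next two rolls (10+9) = 29. Cumulative: 87
Frame 7: STRIKE. 10 + next two rolls (9+0) = 19. Cumulative: 106
Frame 8: OPEN (9+0=9). Cumulative: 115
Frame 9: OPEN (7+0=7). Cumulative: 122
Frame 10: OPEN. Sum of all frame-10 rolls (4+0) = 4. Cumulative: 126

Answer: 126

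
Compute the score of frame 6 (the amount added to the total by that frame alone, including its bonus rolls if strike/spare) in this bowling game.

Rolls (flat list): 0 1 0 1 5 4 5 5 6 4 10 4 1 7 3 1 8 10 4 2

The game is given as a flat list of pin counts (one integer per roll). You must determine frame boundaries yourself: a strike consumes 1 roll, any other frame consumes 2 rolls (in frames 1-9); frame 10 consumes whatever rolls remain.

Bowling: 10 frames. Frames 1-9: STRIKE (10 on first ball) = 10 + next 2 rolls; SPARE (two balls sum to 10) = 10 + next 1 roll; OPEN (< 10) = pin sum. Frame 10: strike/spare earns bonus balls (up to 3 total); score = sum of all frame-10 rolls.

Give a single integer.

Answer: 15

Derivation:
Frame 1: OPEN (0+1=1). Cumulative: 1
Frame 2: OPEN (0+1=1). Cumulative: 2
Frame 3: OPEN (5+4=9). Cumulative: 11
Frame 4: SPARE (5+5=10). 10 + next roll (6) = 16. Cumulative: 27
Frame 5: SPARE (6+4=10). 10 + next roll (10) = 20. Cumulative: 47
Frame 6: STRIKE. 10 + next two rolls (4+1) = 15. Cumulative: 62
Frame 7: OPEN (4+1=5). Cumulative: 67
Frame 8: SPARE (7+3=10). 10 + next roll (1) = 11. Cumulative: 78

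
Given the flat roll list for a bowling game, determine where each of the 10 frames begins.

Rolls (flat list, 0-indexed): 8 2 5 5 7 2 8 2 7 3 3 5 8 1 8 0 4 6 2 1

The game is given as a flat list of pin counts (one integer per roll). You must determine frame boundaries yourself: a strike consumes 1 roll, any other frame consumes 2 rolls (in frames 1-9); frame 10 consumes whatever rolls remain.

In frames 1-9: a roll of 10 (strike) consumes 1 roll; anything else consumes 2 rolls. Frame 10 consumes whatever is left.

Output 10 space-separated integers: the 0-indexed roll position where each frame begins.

Answer: 0 2 4 6 8 10 12 14 16 18

Derivation:
Frame 1 starts at roll index 0: rolls=8,2 (sum=10), consumes 2 rolls
Frame 2 starts at roll index 2: rolls=5,5 (sum=10), consumes 2 rolls
Frame 3 starts at roll index 4: rolls=7,2 (sum=9), consumes 2 rolls
Frame 4 starts at roll index 6: rolls=8,2 (sum=10), consumes 2 rolls
Frame 5 starts at roll index 8: rolls=7,3 (sum=10), consumes 2 rolls
Frame 6 starts at roll index 10: rolls=3,5 (sum=8), consumes 2 rolls
Frame 7 starts at roll index 12: rolls=8,1 (sum=9), consumes 2 rolls
Frame 8 starts at roll index 14: rolls=8,0 (sum=8), consumes 2 rolls
Frame 9 starts at roll index 16: rolls=4,6 (sum=10), consumes 2 rolls
Frame 10 starts at roll index 18: 2 remaining rolls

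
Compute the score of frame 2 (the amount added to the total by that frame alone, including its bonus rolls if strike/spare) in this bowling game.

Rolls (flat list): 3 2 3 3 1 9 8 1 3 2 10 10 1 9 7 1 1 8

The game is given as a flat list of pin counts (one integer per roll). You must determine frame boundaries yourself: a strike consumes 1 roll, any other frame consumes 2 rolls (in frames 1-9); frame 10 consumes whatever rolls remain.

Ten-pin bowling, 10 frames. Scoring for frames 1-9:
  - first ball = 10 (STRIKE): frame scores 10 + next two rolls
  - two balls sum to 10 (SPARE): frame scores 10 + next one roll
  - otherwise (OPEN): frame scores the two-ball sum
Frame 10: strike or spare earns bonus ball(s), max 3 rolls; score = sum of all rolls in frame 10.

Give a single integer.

Frame 1: OPEN (3+2=5). Cumulative: 5
Frame 2: OPEN (3+3=6). Cumulative: 11
Frame 3: SPARE (1+9=10). 10 + next roll (8) = 18. Cumulative: 29
Frame 4: OPEN (8+1=9). Cumulative: 38

Answer: 6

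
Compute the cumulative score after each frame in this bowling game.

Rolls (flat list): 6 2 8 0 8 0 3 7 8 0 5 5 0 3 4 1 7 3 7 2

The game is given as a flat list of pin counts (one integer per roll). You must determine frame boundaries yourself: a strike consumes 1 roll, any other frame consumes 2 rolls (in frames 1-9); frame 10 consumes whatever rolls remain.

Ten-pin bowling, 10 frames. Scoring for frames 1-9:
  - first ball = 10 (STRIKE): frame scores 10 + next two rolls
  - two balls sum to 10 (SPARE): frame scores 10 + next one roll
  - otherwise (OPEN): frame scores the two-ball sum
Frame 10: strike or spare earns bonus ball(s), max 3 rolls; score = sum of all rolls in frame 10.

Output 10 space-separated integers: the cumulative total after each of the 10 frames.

Answer: 8 16 24 42 50 60 63 68 85 94

Derivation:
Frame 1: OPEN (6+2=8). Cumulative: 8
Frame 2: OPEN (8+0=8). Cumulative: 16
Frame 3: OPEN (8+0=8). Cumulative: 24
Frame 4: SPARE (3+7=10). 10 + next roll (8) = 18. Cumulative: 42
Frame 5: OPEN (8+0=8). Cumulative: 50
Frame 6: SPARE (5+5=10). 10 + next roll (0) = 10. Cumulative: 60
Frame 7: OPEN (0+3=3). Cumulative: 63
Frame 8: OPEN (4+1=5). Cumulative: 68
Frame 9: SPARE (7+3=10). 10 + next roll (7) = 17. Cumulative: 85
Frame 10: OPEN. Sum of all frame-10 rolls (7+2) = 9. Cumulative: 94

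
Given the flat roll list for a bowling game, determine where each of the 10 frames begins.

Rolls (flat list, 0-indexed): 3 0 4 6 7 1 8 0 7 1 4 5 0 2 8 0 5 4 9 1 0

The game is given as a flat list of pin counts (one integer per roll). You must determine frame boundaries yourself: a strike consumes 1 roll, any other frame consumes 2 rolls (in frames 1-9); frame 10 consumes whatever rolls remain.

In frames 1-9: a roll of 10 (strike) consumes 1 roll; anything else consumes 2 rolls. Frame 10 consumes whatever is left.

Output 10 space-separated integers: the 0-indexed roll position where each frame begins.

Frame 1 starts at roll index 0: rolls=3,0 (sum=3), consumes 2 rolls
Frame 2 starts at roll index 2: rolls=4,6 (sum=10), consumes 2 rolls
Frame 3 starts at roll index 4: rolls=7,1 (sum=8), consumes 2 rolls
Frame 4 starts at roll index 6: rolls=8,0 (sum=8), consumes 2 rolls
Frame 5 starts at roll index 8: rolls=7,1 (sum=8), consumes 2 rolls
Frame 6 starts at roll index 10: rolls=4,5 (sum=9), consumes 2 rolls
Frame 7 starts at roll index 12: rolls=0,2 (sum=2), consumes 2 rolls
Frame 8 starts at roll index 14: rolls=8,0 (sum=8), consumes 2 rolls
Frame 9 starts at roll index 16: rolls=5,4 (sum=9), consumes 2 rolls
Frame 10 starts at roll index 18: 3 remaining rolls

Answer: 0 2 4 6 8 10 12 14 16 18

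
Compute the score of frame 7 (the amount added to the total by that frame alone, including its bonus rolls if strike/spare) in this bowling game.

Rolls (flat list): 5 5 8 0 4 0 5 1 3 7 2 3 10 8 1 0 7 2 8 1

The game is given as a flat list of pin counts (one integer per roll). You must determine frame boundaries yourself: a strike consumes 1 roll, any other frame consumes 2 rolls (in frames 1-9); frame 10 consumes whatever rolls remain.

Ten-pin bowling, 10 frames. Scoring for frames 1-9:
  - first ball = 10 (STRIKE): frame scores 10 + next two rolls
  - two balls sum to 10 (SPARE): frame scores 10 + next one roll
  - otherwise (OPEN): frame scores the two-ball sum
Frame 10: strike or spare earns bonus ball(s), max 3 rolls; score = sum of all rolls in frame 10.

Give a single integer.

Answer: 19

Derivation:
Frame 1: SPARE (5+5=10). 10 + next roll (8) = 18. Cumulative: 18
Frame 2: OPEN (8+0=8). Cumulative: 26
Frame 3: OPEN (4+0=4). Cumulative: 30
Frame 4: OPEN (5+1=6). Cumulative: 36
Frame 5: SPARE (3+7=10). 10 + next roll (2) = 12. Cumulative: 48
Frame 6: OPEN (2+3=5). Cumulative: 53
Frame 7: STRIKE. 10 + next two rolls (8+1) = 19. Cumulative: 72
Frame 8: OPEN (8+1=9). Cumulative: 81
Frame 9: OPEN (0+7=7). Cumulative: 88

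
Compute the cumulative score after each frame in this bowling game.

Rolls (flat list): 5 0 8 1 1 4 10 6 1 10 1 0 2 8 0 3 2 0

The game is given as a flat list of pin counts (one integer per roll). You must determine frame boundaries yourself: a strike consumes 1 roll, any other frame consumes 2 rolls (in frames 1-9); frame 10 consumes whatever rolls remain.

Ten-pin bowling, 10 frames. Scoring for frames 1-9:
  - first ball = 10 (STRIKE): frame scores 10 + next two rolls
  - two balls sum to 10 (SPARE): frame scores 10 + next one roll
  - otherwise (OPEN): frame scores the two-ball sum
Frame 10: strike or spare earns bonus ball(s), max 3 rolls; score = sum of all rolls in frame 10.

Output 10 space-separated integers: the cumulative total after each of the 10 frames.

Frame 1: OPEN (5+0=5). Cumulative: 5
Frame 2: OPEN (8+1=9). Cumulative: 14
Frame 3: OPEN (1+4=5). Cumulative: 19
Frame 4: STRIKE. 10 + next two rolls (6+1) = 17. Cumulative: 36
Frame 5: OPEN (6+1=7). Cumulative: 43
Frame 6: STRIKE. 10 + next two rolls (1+0) = 11. Cumulative: 54
Frame 7: OPEN (1+0=1). Cumulative: 55
Frame 8: SPARE (2+8=10). 10 + next roll (0) = 10. Cumulative: 65
Frame 9: OPEN (0+3=3). Cumulative: 68
Frame 10: OPEN. Sum of all frame-10 rolls (2+0) = 2. Cumulative: 70

Answer: 5 14 19 36 43 54 55 65 68 70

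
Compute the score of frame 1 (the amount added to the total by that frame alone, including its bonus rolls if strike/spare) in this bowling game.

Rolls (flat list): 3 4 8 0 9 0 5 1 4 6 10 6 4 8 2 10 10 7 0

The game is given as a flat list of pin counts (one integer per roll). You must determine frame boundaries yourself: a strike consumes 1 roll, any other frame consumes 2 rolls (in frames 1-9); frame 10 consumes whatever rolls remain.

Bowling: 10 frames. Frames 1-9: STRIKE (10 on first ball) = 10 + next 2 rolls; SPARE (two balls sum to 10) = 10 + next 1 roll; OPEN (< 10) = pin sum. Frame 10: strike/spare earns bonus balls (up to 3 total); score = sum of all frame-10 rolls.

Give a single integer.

Answer: 7

Derivation:
Frame 1: OPEN (3+4=7). Cumulative: 7
Frame 2: OPEN (8+0=8). Cumulative: 15
Frame 3: OPEN (9+0=9). Cumulative: 24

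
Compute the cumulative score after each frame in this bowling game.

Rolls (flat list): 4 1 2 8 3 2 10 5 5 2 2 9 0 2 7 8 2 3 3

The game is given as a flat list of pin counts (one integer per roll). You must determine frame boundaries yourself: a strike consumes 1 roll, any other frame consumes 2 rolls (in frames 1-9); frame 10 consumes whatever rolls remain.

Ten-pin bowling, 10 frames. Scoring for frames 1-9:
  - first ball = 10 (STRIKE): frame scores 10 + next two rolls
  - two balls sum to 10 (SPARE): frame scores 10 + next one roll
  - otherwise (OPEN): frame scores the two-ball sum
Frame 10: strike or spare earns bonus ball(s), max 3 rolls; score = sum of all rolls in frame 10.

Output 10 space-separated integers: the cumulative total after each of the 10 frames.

Answer: 5 18 23 43 55 59 68 77 90 96

Derivation:
Frame 1: OPEN (4+1=5). Cumulative: 5
Frame 2: SPARE (2+8=10). 10 + next roll (3) = 13. Cumulative: 18
Frame 3: OPEN (3+2=5). Cumulative: 23
Frame 4: STRIKE. 10 + next two rolls (5+5) = 20. Cumulative: 43
Frame 5: SPARE (5+5=10). 10 + next roll (2) = 12. Cumulative: 55
Frame 6: OPEN (2+2=4). Cumulative: 59
Frame 7: OPEN (9+0=9). Cumulative: 68
Frame 8: OPEN (2+7=9). Cumulative: 77
Frame 9: SPARE (8+2=10). 10 + next roll (3) = 13. Cumulative: 90
Frame 10: OPEN. Sum of all frame-10 rolls (3+3) = 6. Cumulative: 96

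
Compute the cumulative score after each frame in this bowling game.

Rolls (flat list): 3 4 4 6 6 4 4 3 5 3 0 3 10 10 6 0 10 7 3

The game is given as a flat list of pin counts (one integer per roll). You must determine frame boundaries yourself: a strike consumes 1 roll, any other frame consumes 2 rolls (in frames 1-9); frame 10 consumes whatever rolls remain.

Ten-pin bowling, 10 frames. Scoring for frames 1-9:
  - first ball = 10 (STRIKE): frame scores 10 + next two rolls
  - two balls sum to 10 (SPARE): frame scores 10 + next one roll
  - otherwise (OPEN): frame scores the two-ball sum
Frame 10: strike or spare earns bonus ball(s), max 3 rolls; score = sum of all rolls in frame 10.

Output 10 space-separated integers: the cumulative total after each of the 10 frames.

Frame 1: OPEN (3+4=7). Cumulative: 7
Frame 2: SPARE (4+6=10). 10 + next roll (6) = 16. Cumulative: 23
Frame 3: SPARE (6+4=10). 10 + next roll (4) = 14. Cumulative: 37
Frame 4: OPEN (4+3=7). Cumulative: 44
Frame 5: OPEN (5+3=8). Cumulative: 52
Frame 6: OPEN (0+3=3). Cumulative: 55
Frame 7: STRIKE. 10 + next two rolls (10+6) = 26. Cumulative: 81
Frame 8: STRIKE. 10 + next two rolls (6+0) = 16. Cumulative: 97
Frame 9: OPEN (6+0=6). Cumulative: 103
Frame 10: STRIKE. Sum of all frame-10 rolls (10+7+3) = 20. Cumulative: 123

Answer: 7 23 37 44 52 55 81 97 103 123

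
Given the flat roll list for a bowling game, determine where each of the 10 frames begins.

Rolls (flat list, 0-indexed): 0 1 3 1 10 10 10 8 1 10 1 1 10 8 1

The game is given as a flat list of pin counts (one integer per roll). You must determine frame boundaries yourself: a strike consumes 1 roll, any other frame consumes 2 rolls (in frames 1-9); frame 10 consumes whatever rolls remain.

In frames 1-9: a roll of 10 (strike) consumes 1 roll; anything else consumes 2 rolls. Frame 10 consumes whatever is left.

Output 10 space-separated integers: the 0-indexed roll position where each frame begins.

Frame 1 starts at roll index 0: rolls=0,1 (sum=1), consumes 2 rolls
Frame 2 starts at roll index 2: rolls=3,1 (sum=4), consumes 2 rolls
Frame 3 starts at roll index 4: roll=10 (strike), consumes 1 roll
Frame 4 starts at roll index 5: roll=10 (strike), consumes 1 roll
Frame 5 starts at roll index 6: roll=10 (strike), consumes 1 roll
Frame 6 starts at roll index 7: rolls=8,1 (sum=9), consumes 2 rolls
Frame 7 starts at roll index 9: roll=10 (strike), consumes 1 roll
Frame 8 starts at roll index 10: rolls=1,1 (sum=2), consumes 2 rolls
Frame 9 starts at roll index 12: roll=10 (strike), consumes 1 roll
Frame 10 starts at roll index 13: 2 remaining rolls

Answer: 0 2 4 5 6 7 9 10 12 13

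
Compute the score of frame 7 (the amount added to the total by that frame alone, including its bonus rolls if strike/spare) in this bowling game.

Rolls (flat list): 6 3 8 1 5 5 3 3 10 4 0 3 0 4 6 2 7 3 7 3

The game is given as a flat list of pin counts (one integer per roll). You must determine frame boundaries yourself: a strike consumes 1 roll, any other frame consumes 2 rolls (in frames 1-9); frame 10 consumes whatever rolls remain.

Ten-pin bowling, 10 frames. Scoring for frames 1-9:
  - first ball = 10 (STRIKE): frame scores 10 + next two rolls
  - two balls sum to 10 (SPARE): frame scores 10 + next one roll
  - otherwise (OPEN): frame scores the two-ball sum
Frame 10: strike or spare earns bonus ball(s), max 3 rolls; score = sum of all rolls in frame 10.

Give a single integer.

Answer: 3

Derivation:
Frame 1: OPEN (6+3=9). Cumulative: 9
Frame 2: OPEN (8+1=9). Cumulative: 18
Frame 3: SPARE (5+5=10). 10 + next roll (3) = 13. Cumulative: 31
Frame 4: OPEN (3+3=6). Cumulative: 37
Frame 5: STRIKE. 10 + next two rolls (4+0) = 14. Cumulative: 51
Frame 6: OPEN (4+0=4). Cumulative: 55
Frame 7: OPEN (3+0=3). Cumulative: 58
Frame 8: SPARE (4+6=10). 10 + next roll (2) = 12. Cumulative: 70
Frame 9: OPEN (2+7=9). Cumulative: 79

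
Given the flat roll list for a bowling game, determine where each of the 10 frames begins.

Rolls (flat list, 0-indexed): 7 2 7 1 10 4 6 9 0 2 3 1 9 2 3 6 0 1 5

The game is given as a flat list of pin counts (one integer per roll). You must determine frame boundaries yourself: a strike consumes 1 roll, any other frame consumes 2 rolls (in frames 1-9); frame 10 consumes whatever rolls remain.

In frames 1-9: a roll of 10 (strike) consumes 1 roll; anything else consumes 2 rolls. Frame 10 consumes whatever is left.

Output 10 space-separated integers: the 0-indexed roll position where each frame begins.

Answer: 0 2 4 5 7 9 11 13 15 17

Derivation:
Frame 1 starts at roll index 0: rolls=7,2 (sum=9), consumes 2 rolls
Frame 2 starts at roll index 2: rolls=7,1 (sum=8), consumes 2 rolls
Frame 3 starts at roll index 4: roll=10 (strike), consumes 1 roll
Frame 4 starts at roll index 5: rolls=4,6 (sum=10), consumes 2 rolls
Frame 5 starts at roll index 7: rolls=9,0 (sum=9), consumes 2 rolls
Frame 6 starts at roll index 9: rolls=2,3 (sum=5), consumes 2 rolls
Frame 7 starts at roll index 11: rolls=1,9 (sum=10), consumes 2 rolls
Frame 8 starts at roll index 13: rolls=2,3 (sum=5), consumes 2 rolls
Frame 9 starts at roll index 15: rolls=6,0 (sum=6), consumes 2 rolls
Frame 10 starts at roll index 17: 2 remaining rolls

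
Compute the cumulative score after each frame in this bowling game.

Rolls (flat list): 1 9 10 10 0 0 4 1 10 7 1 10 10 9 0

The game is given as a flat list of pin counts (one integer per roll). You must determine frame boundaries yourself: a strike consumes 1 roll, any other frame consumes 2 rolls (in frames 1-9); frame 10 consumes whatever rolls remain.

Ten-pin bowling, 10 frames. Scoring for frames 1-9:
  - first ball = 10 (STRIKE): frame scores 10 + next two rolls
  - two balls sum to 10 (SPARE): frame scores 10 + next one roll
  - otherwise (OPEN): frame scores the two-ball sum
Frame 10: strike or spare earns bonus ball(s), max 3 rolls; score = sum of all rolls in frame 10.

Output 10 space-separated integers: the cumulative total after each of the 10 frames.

Frame 1: SPARE (1+9=10). 10 + next roll (10) = 20. Cumulative: 20
Frame 2: STRIKE. 10 + next two rolls (10+0) = 20. Cumulative: 40
Frame 3: STRIKE. 10 + next two rolls (0+0) = 10. Cumulative: 50
Frame 4: OPEN (0+0=0). Cumulative: 50
Frame 5: OPEN (4+1=5). Cumulative: 55
Frame 6: STRIKE. 10 + next two rolls (7+1) = 18. Cumulative: 73
Frame 7: OPEN (7+1=8). Cumulative: 81
Frame 8: STRIKE. 10 + next two rolls (10+9) = 29. Cumulative: 110
Frame 9: STRIKE. 10 + next two rolls (9+0) = 19. Cumulative: 129
Frame 10: OPEN. Sum of all frame-10 rolls (9+0) = 9. Cumulative: 138

Answer: 20 40 50 50 55 73 81 110 129 138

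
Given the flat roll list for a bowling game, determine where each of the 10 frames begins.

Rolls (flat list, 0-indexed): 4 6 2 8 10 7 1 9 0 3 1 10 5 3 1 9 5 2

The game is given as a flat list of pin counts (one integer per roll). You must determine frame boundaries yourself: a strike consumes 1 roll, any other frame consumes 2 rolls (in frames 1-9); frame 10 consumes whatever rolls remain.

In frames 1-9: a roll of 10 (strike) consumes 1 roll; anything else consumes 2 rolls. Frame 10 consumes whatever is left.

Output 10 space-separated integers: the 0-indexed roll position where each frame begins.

Frame 1 starts at roll index 0: rolls=4,6 (sum=10), consumes 2 rolls
Frame 2 starts at roll index 2: rolls=2,8 (sum=10), consumes 2 rolls
Frame 3 starts at roll index 4: roll=10 (strike), consumes 1 roll
Frame 4 starts at roll index 5: rolls=7,1 (sum=8), consumes 2 rolls
Frame 5 starts at roll index 7: rolls=9,0 (sum=9), consumes 2 rolls
Frame 6 starts at roll index 9: rolls=3,1 (sum=4), consumes 2 rolls
Frame 7 starts at roll index 11: roll=10 (strike), consumes 1 roll
Frame 8 starts at roll index 12: rolls=5,3 (sum=8), consumes 2 rolls
Frame 9 starts at roll index 14: rolls=1,9 (sum=10), consumes 2 rolls
Frame 10 starts at roll index 16: 2 remaining rolls

Answer: 0 2 4 5 7 9 11 12 14 16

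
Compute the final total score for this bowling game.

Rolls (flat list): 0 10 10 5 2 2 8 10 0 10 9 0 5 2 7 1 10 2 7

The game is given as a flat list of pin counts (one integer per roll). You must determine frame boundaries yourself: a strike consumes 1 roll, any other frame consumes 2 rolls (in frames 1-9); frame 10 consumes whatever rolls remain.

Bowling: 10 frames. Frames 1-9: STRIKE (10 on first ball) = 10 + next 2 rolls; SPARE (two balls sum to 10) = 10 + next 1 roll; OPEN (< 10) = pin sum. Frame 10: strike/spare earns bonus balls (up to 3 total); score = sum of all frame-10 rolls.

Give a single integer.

Frame 1: SPARE (0+10=10). 10 + next roll (10) = 20. Cumulative: 20
Frame 2: STRIKE. 10 + next two rolls (5+2) = 17. Cumulative: 37
Frame 3: OPEN (5+2=7). Cumulative: 44
Frame 4: SPARE (2+8=10). 10 + next roll (10) = 20. Cumulative: 64
Frame 5: STRIKE. 10 + next two rolls (0+10) = 20. Cumulative: 84
Frame 6: SPARE (0+10=10). 10 + next roll (9) = 19. Cumulative: 103
Frame 7: OPEN (9+0=9). Cumulative: 112
Frame 8: OPEN (5+2=7). Cumulative: 119
Frame 9: OPEN (7+1=8). Cumulative: 127
Frame 10: STRIKE. Sum of all frame-10 rolls (10+2+7) = 19. Cumulative: 146

Answer: 146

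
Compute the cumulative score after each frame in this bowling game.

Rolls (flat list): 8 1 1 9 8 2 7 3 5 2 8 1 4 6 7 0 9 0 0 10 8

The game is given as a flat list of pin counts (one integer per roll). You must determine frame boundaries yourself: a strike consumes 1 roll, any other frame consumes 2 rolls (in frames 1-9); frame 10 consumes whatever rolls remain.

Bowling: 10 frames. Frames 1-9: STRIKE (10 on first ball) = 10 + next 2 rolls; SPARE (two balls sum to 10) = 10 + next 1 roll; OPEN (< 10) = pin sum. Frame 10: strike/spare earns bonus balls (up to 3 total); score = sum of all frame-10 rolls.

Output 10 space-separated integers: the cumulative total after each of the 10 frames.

Answer: 9 27 44 59 66 75 92 99 108 126

Derivation:
Frame 1: OPEN (8+1=9). Cumulative: 9
Frame 2: SPARE (1+9=10). 10 + next roll (8) = 18. Cumulative: 27
Frame 3: SPARE (8+2=10). 10 + next roll (7) = 17. Cumulative: 44
Frame 4: SPARE (7+3=10). 10 + next roll (5) = 15. Cumulative: 59
Frame 5: OPEN (5+2=7). Cumulative: 66
Frame 6: OPEN (8+1=9). Cumulative: 75
Frame 7: SPARE (4+6=10). 10 + next roll (7) = 17. Cumulative: 92
Frame 8: OPEN (7+0=7). Cumulative: 99
Frame 9: OPEN (9+0=9). Cumulative: 108
Frame 10: SPARE. Sum of all frame-10 rolls (0+10+8) = 18. Cumulative: 126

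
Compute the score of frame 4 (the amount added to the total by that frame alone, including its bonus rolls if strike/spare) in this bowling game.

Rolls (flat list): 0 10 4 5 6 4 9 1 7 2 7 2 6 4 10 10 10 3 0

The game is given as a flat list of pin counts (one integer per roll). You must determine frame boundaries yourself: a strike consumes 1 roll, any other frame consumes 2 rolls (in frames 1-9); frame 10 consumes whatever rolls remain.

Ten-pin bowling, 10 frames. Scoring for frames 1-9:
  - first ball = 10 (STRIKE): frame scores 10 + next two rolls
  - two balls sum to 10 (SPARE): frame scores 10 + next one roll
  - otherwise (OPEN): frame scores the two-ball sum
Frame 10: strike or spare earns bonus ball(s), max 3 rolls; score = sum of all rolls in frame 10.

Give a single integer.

Frame 1: SPARE (0+10=10). 10 + next roll (4) = 14. Cumulative: 14
Frame 2: OPEN (4+5=9). Cumulative: 23
Frame 3: SPARE (6+4=10). 10 + next roll (9) = 19. Cumulative: 42
Frame 4: SPARE (9+1=10). 10 + next roll (7) = 17. Cumulative: 59
Frame 5: OPEN (7+2=9). Cumulative: 68
Frame 6: OPEN (7+2=9). Cumulative: 77

Answer: 17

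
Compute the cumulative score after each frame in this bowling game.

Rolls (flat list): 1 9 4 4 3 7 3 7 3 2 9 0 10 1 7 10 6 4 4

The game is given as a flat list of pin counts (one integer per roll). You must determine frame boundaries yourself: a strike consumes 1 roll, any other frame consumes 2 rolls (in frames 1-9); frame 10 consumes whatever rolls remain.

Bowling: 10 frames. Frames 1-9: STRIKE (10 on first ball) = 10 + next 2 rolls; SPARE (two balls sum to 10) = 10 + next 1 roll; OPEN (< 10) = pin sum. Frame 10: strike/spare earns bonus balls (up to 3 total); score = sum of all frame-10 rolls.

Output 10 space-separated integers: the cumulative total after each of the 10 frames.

Answer: 14 22 35 48 53 62 80 88 108 122

Derivation:
Frame 1: SPARE (1+9=10). 10 + next roll (4) = 14. Cumulative: 14
Frame 2: OPEN (4+4=8). Cumulative: 22
Frame 3: SPARE (3+7=10). 10 + next roll (3) = 13. Cumulative: 35
Frame 4: SPARE (3+7=10). 10 + next roll (3) = 13. Cumulative: 48
Frame 5: OPEN (3+2=5). Cumulative: 53
Frame 6: OPEN (9+0=9). Cumulative: 62
Frame 7: STRIKE. 10 + next two rolls (1+7) = 18. Cumulative: 80
Frame 8: OPEN (1+7=8). Cumulative: 88
Frame 9: STRIKE. 10 + next two rolls (6+4) = 20. Cumulative: 108
Frame 10: SPARE. Sum of all frame-10 rolls (6+4+4) = 14. Cumulative: 122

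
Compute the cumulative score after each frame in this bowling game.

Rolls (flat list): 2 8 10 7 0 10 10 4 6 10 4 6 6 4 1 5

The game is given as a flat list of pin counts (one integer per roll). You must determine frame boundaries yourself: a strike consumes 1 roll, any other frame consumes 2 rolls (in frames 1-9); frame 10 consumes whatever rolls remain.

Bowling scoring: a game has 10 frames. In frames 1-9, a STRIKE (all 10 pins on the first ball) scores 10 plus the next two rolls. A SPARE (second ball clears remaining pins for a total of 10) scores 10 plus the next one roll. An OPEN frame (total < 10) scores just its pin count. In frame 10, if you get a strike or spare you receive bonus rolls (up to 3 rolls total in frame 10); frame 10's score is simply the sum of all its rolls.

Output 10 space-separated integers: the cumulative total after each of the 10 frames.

Frame 1: SPARE (2+8=10). 10 + next roll (10) = 20. Cumulative: 20
Frame 2: STRIKE. 10 + next two rolls (7+0) = 17. Cumulative: 37
Frame 3: OPEN (7+0=7). Cumulative: 44
Frame 4: STRIKE. 10 + next two rolls (10+4) = 24. Cumulative: 68
Frame 5: STRIKE. 10 + next two rolls (4+6) = 20. Cumulative: 88
Frame 6: SPARE (4+6=10). 10 + next roll (10) = 20. Cumulative: 108
Frame 7: STRIKE. 10 + next two rolls (4+6) = 20. Cumulative: 128
Frame 8: SPARE (4+6=10). 10 + next roll (6) = 16. Cumulative: 144
Frame 9: SPARE (6+4=10). 10 + next roll (1) = 11. Cumulative: 155
Frame 10: OPEN. Sum of all frame-10 rolls (1+5) = 6. Cumulative: 161

Answer: 20 37 44 68 88 108 128 144 155 161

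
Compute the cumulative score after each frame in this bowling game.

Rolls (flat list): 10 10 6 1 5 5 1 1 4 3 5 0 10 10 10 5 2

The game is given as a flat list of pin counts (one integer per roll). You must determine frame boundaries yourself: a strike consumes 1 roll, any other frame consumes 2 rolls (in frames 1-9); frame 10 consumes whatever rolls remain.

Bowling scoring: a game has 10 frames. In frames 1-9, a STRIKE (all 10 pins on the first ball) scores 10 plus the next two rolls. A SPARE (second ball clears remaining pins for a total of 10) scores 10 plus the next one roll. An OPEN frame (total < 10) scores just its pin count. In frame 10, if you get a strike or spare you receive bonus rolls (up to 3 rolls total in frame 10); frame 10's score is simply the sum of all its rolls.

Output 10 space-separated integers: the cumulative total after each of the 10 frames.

Answer: 26 43 50 61 63 70 75 105 130 147

Derivation:
Frame 1: STRIKE. 10 + next two rolls (10+6) = 26. Cumulative: 26
Frame 2: STRIKE. 10 + next two rolls (6+1) = 17. Cumulative: 43
Frame 3: OPEN (6+1=7). Cumulative: 50
Frame 4: SPARE (5+5=10). 10 + next roll (1) = 11. Cumulative: 61
Frame 5: OPEN (1+1=2). Cumulative: 63
Frame 6: OPEN (4+3=7). Cumulative: 70
Frame 7: OPEN (5+0=5). Cumulative: 75
Frame 8: STRIKE. 10 + next two rolls (10+10) = 30. Cumulative: 105
Frame 9: STRIKE. 10 + next two rolls (10+5) = 25. Cumulative: 130
Frame 10: STRIKE. Sum of all frame-10 rolls (10+5+2) = 17. Cumulative: 147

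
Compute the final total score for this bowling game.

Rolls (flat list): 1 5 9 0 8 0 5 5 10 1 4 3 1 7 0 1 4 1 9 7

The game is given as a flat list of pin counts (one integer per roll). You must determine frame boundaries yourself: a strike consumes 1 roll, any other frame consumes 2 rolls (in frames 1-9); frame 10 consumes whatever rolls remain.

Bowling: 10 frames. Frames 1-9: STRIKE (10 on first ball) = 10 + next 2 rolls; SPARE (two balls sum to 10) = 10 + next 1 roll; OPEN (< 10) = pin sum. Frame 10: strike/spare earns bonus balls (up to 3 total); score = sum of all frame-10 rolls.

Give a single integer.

Answer: 96

Derivation:
Frame 1: OPEN (1+5=6). Cumulative: 6
Frame 2: OPEN (9+0=9). Cumulative: 15
Frame 3: OPEN (8+0=8). Cumulative: 23
Frame 4: SPARE (5+5=10). 10 + next roll (10) = 20. Cumulative: 43
Frame 5: STRIKE. 10 + next two rolls (1+4) = 15. Cumulative: 58
Frame 6: OPEN (1+4=5). Cumulative: 63
Frame 7: OPEN (3+1=4). Cumulative: 67
Frame 8: OPEN (7+0=7). Cumulative: 74
Frame 9: OPEN (1+4=5). Cumulative: 79
Frame 10: SPARE. Sum of all frame-10 rolls (1+9+7) = 17. Cumulative: 96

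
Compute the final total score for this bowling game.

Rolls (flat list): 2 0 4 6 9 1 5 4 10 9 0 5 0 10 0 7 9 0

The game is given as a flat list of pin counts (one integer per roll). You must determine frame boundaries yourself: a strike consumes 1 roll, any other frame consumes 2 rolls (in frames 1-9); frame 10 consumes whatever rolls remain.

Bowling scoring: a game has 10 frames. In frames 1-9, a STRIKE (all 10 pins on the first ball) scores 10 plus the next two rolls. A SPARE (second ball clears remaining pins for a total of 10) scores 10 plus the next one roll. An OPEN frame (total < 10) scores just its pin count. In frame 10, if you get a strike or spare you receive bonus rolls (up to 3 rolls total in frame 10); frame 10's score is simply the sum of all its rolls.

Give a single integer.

Frame 1: OPEN (2+0=2). Cumulative: 2
Frame 2: SPARE (4+6=10). 10 + next roll (9) = 19. Cumulative: 21
Frame 3: SPARE (9+1=10). 10 + next roll (5) = 15. Cumulative: 36
Frame 4: OPEN (5+4=9). Cumulative: 45
Frame 5: STRIKE. 10 + next two rolls (9+0) = 19. Cumulative: 64
Frame 6: OPEN (9+0=9). Cumulative: 73
Frame 7: OPEN (5+0=5). Cumulative: 78
Frame 8: STRIKE. 10 + next two rolls (0+7) = 17. Cumulative: 95
Frame 9: OPEN (0+7=7). Cumulative: 102
Frame 10: OPEN. Sum of all frame-10 rolls (9+0) = 9. Cumulative: 111

Answer: 111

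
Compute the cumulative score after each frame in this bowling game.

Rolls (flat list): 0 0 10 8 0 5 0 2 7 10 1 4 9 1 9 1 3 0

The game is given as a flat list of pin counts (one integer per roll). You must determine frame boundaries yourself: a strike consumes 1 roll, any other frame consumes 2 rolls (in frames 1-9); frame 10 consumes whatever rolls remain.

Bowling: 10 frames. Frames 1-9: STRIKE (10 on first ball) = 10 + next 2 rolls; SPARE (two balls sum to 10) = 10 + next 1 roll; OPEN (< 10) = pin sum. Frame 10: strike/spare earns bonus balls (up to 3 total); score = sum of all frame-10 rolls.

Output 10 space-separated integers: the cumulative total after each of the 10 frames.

Frame 1: OPEN (0+0=0). Cumulative: 0
Frame 2: STRIKE. 10 + next two rolls (8+0) = 18. Cumulative: 18
Frame 3: OPEN (8+0=8). Cumulative: 26
Frame 4: OPEN (5+0=5). Cumulative: 31
Frame 5: OPEN (2+7=9). Cumulative: 40
Frame 6: STRIKE. 10 + next two rolls (1+4) = 15. Cumulative: 55
Frame 7: OPEN (1+4=5). Cumulative: 60
Frame 8: SPARE (9+1=10). 10 + next roll (9) = 19. Cumulative: 79
Frame 9: SPARE (9+1=10). 10 + next roll (3) = 13. Cumulative: 92
Frame 10: OPEN. Sum of all frame-10 rolls (3+0) = 3. Cumulative: 95

Answer: 0 18 26 31 40 55 60 79 92 95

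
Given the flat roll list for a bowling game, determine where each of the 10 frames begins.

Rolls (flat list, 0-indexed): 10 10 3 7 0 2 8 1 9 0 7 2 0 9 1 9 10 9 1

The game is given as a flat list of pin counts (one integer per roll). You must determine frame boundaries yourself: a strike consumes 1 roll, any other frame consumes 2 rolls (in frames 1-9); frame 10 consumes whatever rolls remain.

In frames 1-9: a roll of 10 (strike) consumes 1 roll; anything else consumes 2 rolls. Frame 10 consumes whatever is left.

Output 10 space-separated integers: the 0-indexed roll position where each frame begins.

Frame 1 starts at roll index 0: roll=10 (strike), consumes 1 roll
Frame 2 starts at roll index 1: roll=10 (strike), consumes 1 roll
Frame 3 starts at roll index 2: rolls=3,7 (sum=10), consumes 2 rolls
Frame 4 starts at roll index 4: rolls=0,2 (sum=2), consumes 2 rolls
Frame 5 starts at roll index 6: rolls=8,1 (sum=9), consumes 2 rolls
Frame 6 starts at roll index 8: rolls=9,0 (sum=9), consumes 2 rolls
Frame 7 starts at roll index 10: rolls=7,2 (sum=9), consumes 2 rolls
Frame 8 starts at roll index 12: rolls=0,9 (sum=9), consumes 2 rolls
Frame 9 starts at roll index 14: rolls=1,9 (sum=10), consumes 2 rolls
Frame 10 starts at roll index 16: 3 remaining rolls

Answer: 0 1 2 4 6 8 10 12 14 16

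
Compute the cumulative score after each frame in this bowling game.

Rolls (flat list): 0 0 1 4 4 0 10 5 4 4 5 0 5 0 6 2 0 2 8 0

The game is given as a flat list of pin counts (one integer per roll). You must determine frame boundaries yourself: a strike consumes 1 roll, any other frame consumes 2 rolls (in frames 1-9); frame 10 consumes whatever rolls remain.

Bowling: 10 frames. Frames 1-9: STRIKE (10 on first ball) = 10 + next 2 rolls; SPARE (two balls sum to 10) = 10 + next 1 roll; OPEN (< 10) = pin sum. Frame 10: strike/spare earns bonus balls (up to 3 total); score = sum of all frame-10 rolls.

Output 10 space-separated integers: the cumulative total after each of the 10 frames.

Answer: 0 5 9 28 37 46 51 57 59 69

Derivation:
Frame 1: OPEN (0+0=0). Cumulative: 0
Frame 2: OPEN (1+4=5). Cumulative: 5
Frame 3: OPEN (4+0=4). Cumulative: 9
Frame 4: STRIKE. 10 + next two rolls (5+4) = 19. Cumulative: 28
Frame 5: OPEN (5+4=9). Cumulative: 37
Frame 6: OPEN (4+5=9). Cumulative: 46
Frame 7: OPEN (0+5=5). Cumulative: 51
Frame 8: OPEN (0+6=6). Cumulative: 57
Frame 9: OPEN (2+0=2). Cumulative: 59
Frame 10: SPARE. Sum of all frame-10 rolls (2+8+0) = 10. Cumulative: 69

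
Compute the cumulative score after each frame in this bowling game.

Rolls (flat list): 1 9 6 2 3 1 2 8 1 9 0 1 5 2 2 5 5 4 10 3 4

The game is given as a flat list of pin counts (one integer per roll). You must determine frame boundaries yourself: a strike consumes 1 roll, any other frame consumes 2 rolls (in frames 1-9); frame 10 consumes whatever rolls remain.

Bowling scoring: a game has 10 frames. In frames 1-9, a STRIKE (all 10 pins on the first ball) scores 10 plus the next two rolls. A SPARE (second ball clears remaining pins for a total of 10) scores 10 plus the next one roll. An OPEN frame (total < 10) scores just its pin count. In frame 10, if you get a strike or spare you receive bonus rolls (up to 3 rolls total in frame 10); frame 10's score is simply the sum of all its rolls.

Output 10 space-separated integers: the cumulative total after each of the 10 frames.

Frame 1: SPARE (1+9=10). 10 + next roll (6) = 16. Cumulative: 16
Frame 2: OPEN (6+2=8). Cumulative: 24
Frame 3: OPEN (3+1=4). Cumulative: 28
Frame 4: SPARE (2+8=10). 10 + next roll (1) = 11. Cumulative: 39
Frame 5: SPARE (1+9=10). 10 + next roll (0) = 10. Cumulative: 49
Frame 6: OPEN (0+1=1). Cumulative: 50
Frame 7: OPEN (5+2=7). Cumulative: 57
Frame 8: OPEN (2+5=7). Cumulative: 64
Frame 9: OPEN (5+4=9). Cumulative: 73
Frame 10: STRIKE. Sum of all frame-10 rolls (10+3+4) = 17. Cumulative: 90

Answer: 16 24 28 39 49 50 57 64 73 90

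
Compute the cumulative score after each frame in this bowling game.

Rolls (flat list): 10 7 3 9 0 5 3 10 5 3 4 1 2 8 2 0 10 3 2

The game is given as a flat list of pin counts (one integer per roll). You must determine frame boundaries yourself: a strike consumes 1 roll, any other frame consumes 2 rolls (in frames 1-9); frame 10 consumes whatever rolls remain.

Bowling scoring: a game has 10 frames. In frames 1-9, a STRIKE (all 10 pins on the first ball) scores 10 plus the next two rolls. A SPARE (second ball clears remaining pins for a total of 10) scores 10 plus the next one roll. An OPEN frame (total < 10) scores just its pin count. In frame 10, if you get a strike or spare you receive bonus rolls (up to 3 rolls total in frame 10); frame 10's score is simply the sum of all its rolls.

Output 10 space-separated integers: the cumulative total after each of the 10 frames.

Answer: 20 39 48 56 74 82 87 99 101 116

Derivation:
Frame 1: STRIKE. 10 + next two rolls (7+3) = 20. Cumulative: 20
Frame 2: SPARE (7+3=10). 10 + next roll (9) = 19. Cumulative: 39
Frame 3: OPEN (9+0=9). Cumulative: 48
Frame 4: OPEN (5+3=8). Cumulative: 56
Frame 5: STRIKE. 10 + next two rolls (5+3) = 18. Cumulative: 74
Frame 6: OPEN (5+3=8). Cumulative: 82
Frame 7: OPEN (4+1=5). Cumulative: 87
Frame 8: SPARE (2+8=10). 10 + next roll (2) = 12. Cumulative: 99
Frame 9: OPEN (2+0=2). Cumulative: 101
Frame 10: STRIKE. Sum of all frame-10 rolls (10+3+2) = 15. Cumulative: 116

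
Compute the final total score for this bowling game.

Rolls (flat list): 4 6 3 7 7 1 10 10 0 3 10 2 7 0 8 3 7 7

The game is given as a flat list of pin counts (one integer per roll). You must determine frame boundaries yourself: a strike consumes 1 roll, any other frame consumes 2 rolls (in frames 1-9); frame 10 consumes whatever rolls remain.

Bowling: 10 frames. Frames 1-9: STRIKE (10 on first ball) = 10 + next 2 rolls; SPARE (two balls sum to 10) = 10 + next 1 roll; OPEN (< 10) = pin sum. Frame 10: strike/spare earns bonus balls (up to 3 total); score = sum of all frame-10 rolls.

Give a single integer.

Answer: 127

Derivation:
Frame 1: SPARE (4+6=10). 10 + next roll (3) = 13. Cumulative: 13
Frame 2: SPARE (3+7=10). 10 + next roll (7) = 17. Cumulative: 30
Frame 3: OPEN (7+1=8). Cumulative: 38
Frame 4: STRIKE. 10 + next two rolls (10+0) = 20. Cumulative: 58
Frame 5: STRIKE. 10 + next two rolls (0+3) = 13. Cumulative: 71
Frame 6: OPEN (0+3=3). Cumulative: 74
Frame 7: STRIKE. 10 + next two rolls (2+7) = 19. Cumulative: 93
Frame 8: OPEN (2+7=9). Cumulative: 102
Frame 9: OPEN (0+8=8). Cumulative: 110
Frame 10: SPARE. Sum of all frame-10 rolls (3+7+7) = 17. Cumulative: 127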